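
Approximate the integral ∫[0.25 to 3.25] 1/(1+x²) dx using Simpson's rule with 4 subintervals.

f(x) = 1/(1+x²)
a = 0.25, b = 3.25, n = 4
h = (b - a)/n = 0.750000

Simpson's rule: (h/3)[f(x₀) + 4f(x₁) + 2f(x₂) + ... + f(xₙ)]

x_0 = 0.2500, f(x_0) = 0.941176, coefficient = 1
x_1 = 1.0000, f(x_1) = 0.500000, coefficient = 4
x_2 = 1.7500, f(x_2) = 0.246154, coefficient = 2
x_3 = 2.5000, f(x_3) = 0.137931, coefficient = 4
x_4 = 3.2500, f(x_4) = 0.086486, coefficient = 1

I ≈ (0.750000/3) × 4.071695 = 1.017924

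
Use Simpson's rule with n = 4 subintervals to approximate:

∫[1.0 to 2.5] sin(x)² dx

f(x) = sin(x)²
a = 1.0, b = 2.5, n = 4
h = (b - a)/n = 0.375000

Simpson's rule: (h/3)[f(x₀) + 4f(x₁) + 2f(x₂) + ... + f(xₙ)]

x_0 = 1.0000, f(x_0) = 0.708073, coefficient = 1
x_1 = 1.3750, f(x_1) = 0.962151, coefficient = 4
x_2 = 1.7500, f(x_2) = 0.968228, coefficient = 2
x_3 = 2.1250, f(x_3) = 0.723044, coefficient = 4
x_4 = 2.5000, f(x_4) = 0.358169, coefficient = 1

I ≈ (0.375000/3) × 9.743479 = 1.217935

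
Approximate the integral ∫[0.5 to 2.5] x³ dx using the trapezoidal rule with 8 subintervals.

f(x) = x³
a = 0.5, b = 2.5, n = 8
h = (b - a)/n = 0.250000

Trapezoidal rule: (h/2)[f(x₀) + 2f(x₁) + 2f(x₂) + ... + f(xₙ)]

x_0 = 0.5000, f(x_0) = 0.125000, coefficient = 1
x_1 = 0.7500, f(x_1) = 0.421875, coefficient = 2
x_2 = 1.0000, f(x_2) = 1.000000, coefficient = 2
x_3 = 1.2500, f(x_3) = 1.953125, coefficient = 2
x_4 = 1.5000, f(x_4) = 3.375000, coefficient = 2
x_5 = 1.7500, f(x_5) = 5.359375, coefficient = 2
x_6 = 2.0000, f(x_6) = 8.000000, coefficient = 2
x_7 = 2.2500, f(x_7) = 11.390625, coefficient = 2
x_8 = 2.5000, f(x_8) = 15.625000, coefficient = 1

I ≈ (0.250000/2) × 78.750000 = 9.843750
Exact value: 9.750000
Error: 0.093750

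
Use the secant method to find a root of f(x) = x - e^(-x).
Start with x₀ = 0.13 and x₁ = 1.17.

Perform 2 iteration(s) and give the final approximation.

f(x) = x - e^(-x)
x₀ = 0.13, x₁ = 1.17

Secant formula: x_{n+1} = x_n - f(x_n)(x_n - x_{n-1})/(f(x_n) - f(x_{n-1}))

Iteration 1:
  f(0.130000) = -0.748095
  f(1.170000) = 0.859633
  x_2 = 1.170000 - 0.859633×(1.170000 - 0.130000)/(0.859633 - (-0.748095))
       = 0.613925
Iteration 2:
  f(1.170000) = 0.859633
  f(0.613925) = 0.072702
  x_3 = 0.613925 - 0.072702×(0.613925 - 1.170000)/(0.072702 - 0.859633)
       = 0.562551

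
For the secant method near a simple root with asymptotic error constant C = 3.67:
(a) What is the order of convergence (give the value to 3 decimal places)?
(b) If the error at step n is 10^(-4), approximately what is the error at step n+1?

(a) Secant method has superlinear convergence with order φ = (1+√5)/2 ≈ 1.618.
    This means |e_{n+1}| ≈ C|e_n|^1.618.

(b) With |e_n| = 10^(-4) and C = 3.67:
    |e_{n+1}| ≈ 3.67 × (10^(-4))^1.618 = 3.67 × 10^(-6.47)

(a) ≈ 1.618 (golden ratio); (b) |e_{n+1}| ≈ 1.237e-06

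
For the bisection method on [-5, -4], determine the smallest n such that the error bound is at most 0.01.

We need (b-a)/2^n ≤ 0.01
(-4 - (-5))/2^n ≤ 0.01
1/2^n ≤ 0.01
2^n ≥ 100
n ≥ log₂(100) = 6.64
n ≥ 7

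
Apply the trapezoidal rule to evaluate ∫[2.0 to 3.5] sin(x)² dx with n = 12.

f(x) = sin(x)²
a = 2.0, b = 3.5, n = 12
h = (b - a)/n = 0.125000

Trapezoidal rule: (h/2)[f(x₀) + 2f(x₁) + 2f(x₂) + ... + f(xₙ)]

x_0 = 2.0000, f(x_0) = 0.826822, coefficient = 1
x_1 = 2.1250, f(x_1) = 0.723044, coefficient = 2
x_2 = 2.2500, f(x_2) = 0.605398, coefficient = 2
x_3 = 2.3750, f(x_3) = 0.481199, coefficient = 2
x_4 = 2.5000, f(x_4) = 0.358169, coefficient = 2
x_5 = 2.6250, f(x_5) = 0.243957, coefficient = 2
x_6 = 2.7500, f(x_6) = 0.145665, coefficient = 2
x_7 = 2.8750, f(x_7) = 0.069404, coefficient = 2
x_8 = 3.0000, f(x_8) = 0.019915, coefficient = 2
x_9 = 3.1250, f(x_9) = 0.000275, coefficient = 2
x_10 = 3.2500, f(x_10) = 0.011706, coefficient = 2
x_11 = 3.3750, f(x_11) = 0.053497, coefficient = 2
x_12 = 3.5000, f(x_12) = 0.123049, coefficient = 1

I ≈ (0.125000/2) × 6.374328 = 0.398396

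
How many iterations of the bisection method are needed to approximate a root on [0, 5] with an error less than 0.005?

We need (b-a)/2^n ≤ 0.005
(5 - 0)/2^n ≤ 0.005
5/2^n ≤ 0.005
2^n ≥ 1000
n ≥ log₂(1000) = 9.97
n ≥ 10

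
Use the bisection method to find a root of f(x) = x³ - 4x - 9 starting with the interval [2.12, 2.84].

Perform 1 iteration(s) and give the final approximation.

f(x) = x³ - 4x - 9
Initial interval: [2.12, 2.84]

Iteration 1:
  c_1 = (2.120000 + 2.840000)/2 = 2.480000
  f(c_1) = f(2.480000) = -3.667008
  f(a) × f(c) ≥ 0, new interval: [2.480000, 2.840000]

After 1 iteration(s), the approximation is c_1 = 2.480000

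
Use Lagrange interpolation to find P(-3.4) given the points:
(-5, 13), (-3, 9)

Lagrange interpolation formula:
P(x) = Σ yᵢ × Lᵢ(x)
where Lᵢ(x) = Π_{j≠i} (x - xⱼ)/(xᵢ - xⱼ)

L_0(-3.4) = (-3.4 - (-3))/(-5 - (-3)) = 0.200000
L_1(-3.4) = (-3.4 - (-5))/(-3 - (-5)) = 0.800000

P(-3.4) = 13×L_0(-3.4) + 9×L_1(-3.4)
P(-3.4) = 9.800000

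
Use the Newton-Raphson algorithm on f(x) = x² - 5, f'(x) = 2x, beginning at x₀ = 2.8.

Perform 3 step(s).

f(x) = x² - 5
f'(x) = 2x
x₀ = 2.8

Newton-Raphson formula: x_{n+1} = x_n - f(x_n)/f'(x_n)

Iteration 1:
  f(2.800000) = 2.840000
  f'(2.800000) = 5.600000
  x_1 = 2.800000 - 2.840000/5.600000 = 2.292857
Iteration 2:
  f(2.292857) = 0.257194
  f'(2.292857) = 4.585714
  x_2 = 2.292857 - 0.257194/4.585714 = 2.236771
Iteration 3:
  f(2.236771) = 0.003146
  f'(2.236771) = 4.473543
  x_3 = 2.236771 - 0.003146/4.473543 = 2.236068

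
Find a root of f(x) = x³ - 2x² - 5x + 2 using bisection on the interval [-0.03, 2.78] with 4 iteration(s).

f(x) = x³ - 2x² - 5x + 2
Initial interval: [-0.03, 2.78]

Iteration 1:
  c_1 = (-0.030000 + 2.780000)/2 = 1.375000
  f(c_1) = f(1.375000) = -6.056641
  f(a) × f(c) < 0, new interval: [-0.030000, 1.375000]
Iteration 2:
  c_2 = (-0.030000 + 1.375000)/2 = 0.672500
  f(c_2) = f(0.672500) = -1.962870
  f(a) × f(c) < 0, new interval: [-0.030000, 0.672500]
Iteration 3:
  c_3 = (-0.030000 + 0.672500)/2 = 0.321250
  f(c_3) = f(0.321250) = 0.220500
  f(a) × f(c) ≥ 0, new interval: [0.321250, 0.672500]
Iteration 4:
  c_4 = (0.321250 + 0.672500)/2 = 0.496875
  f(c_4) = f(0.496875) = -0.855474
  f(a) × f(c) < 0, new interval: [0.321250, 0.496875]

After 4 iteration(s), the approximation is c_4 = 0.496875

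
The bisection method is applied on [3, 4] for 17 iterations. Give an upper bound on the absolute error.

Bisection error bound: |error| ≤ (b-a)/2^n
|error| ≤ (4 - 3)/2^17 = 1/2^17
|error| ≤ 0.0000076294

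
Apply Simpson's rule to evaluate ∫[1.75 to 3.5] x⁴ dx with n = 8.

f(x) = x⁴
a = 1.75, b = 3.5, n = 8
h = (b - a)/n = 0.218750

Simpson's rule: (h/3)[f(x₀) + 4f(x₁) + 2f(x₂) + ... + f(xₙ)]

x_0 = 1.7500, f(x_0) = 9.378906, coefficient = 1
x_1 = 1.9688, f(x_1) = 15.023194, coefficient = 4
x_2 = 2.1875, f(x_2) = 22.897720, coefficient = 2
x_3 = 2.4062, f(x_3) = 33.524552, coefficient = 4
x_4 = 2.6250, f(x_4) = 47.480713, coefficient = 2
x_5 = 2.8438, f(x_5) = 65.398179, coefficient = 4
x_6 = 3.0625, f(x_6) = 87.963882, coefficient = 2
x_7 = 3.2812, f(x_7) = 115.919709, coefficient = 4
x_8 = 3.5000, f(x_8) = 150.062500, coefficient = 1

I ≈ (0.218750/3) × 1395.588577 = 101.761667
Exact value: 101.761133
Error: 0.000534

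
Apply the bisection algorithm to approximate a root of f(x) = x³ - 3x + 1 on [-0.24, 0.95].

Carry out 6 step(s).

f(x) = x³ - 3x + 1
Initial interval: [-0.24, 0.95]

Iteration 1:
  c_1 = (-0.240000 + 0.950000)/2 = 0.355000
  f(c_1) = f(0.355000) = -0.020261
  f(a) × f(c) < 0, new interval: [-0.240000, 0.355000]
Iteration 2:
  c_2 = (-0.240000 + 0.355000)/2 = 0.057500
  f(c_2) = f(0.057500) = 0.827690
  f(a) × f(c) ≥ 0, new interval: [0.057500, 0.355000]
Iteration 3:
  c_3 = (0.057500 + 0.355000)/2 = 0.206250
  f(c_3) = f(0.206250) = 0.390024
  f(a) × f(c) ≥ 0, new interval: [0.206250, 0.355000]
Iteration 4:
  c_4 = (0.206250 + 0.355000)/2 = 0.280625
  f(c_4) = f(0.280625) = 0.180224
  f(a) × f(c) ≥ 0, new interval: [0.280625, 0.355000]
Iteration 5:
  c_5 = (0.280625 + 0.355000)/2 = 0.317812
  f(c_5) = f(0.317812) = 0.078663
  f(a) × f(c) ≥ 0, new interval: [0.317812, 0.355000]
Iteration 6:
  c_6 = (0.317812 + 0.355000)/2 = 0.336406
  f(c_6) = f(0.336406) = 0.028852
  f(a) × f(c) ≥ 0, new interval: [0.336406, 0.355000]

After 6 iteration(s), the approximation is c_6 = 0.336406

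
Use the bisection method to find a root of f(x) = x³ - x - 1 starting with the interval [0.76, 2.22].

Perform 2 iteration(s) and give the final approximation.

f(x) = x³ - x - 1
Initial interval: [0.76, 2.22]

Iteration 1:
  c_1 = (0.760000 + 2.220000)/2 = 1.490000
  f(c_1) = f(1.490000) = 0.817949
  f(a) × f(c) < 0, new interval: [0.760000, 1.490000]
Iteration 2:
  c_2 = (0.760000 + 1.490000)/2 = 1.125000
  f(c_2) = f(1.125000) = -0.701172
  f(a) × f(c) ≥ 0, new interval: [1.125000, 1.490000]

After 2 iteration(s), the approximation is c_2 = 1.125000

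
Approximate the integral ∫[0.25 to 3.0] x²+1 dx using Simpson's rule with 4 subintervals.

f(x) = x²+1
a = 0.25, b = 3.0, n = 4
h = (b - a)/n = 0.687500

Simpson's rule: (h/3)[f(x₀) + 4f(x₁) + 2f(x₂) + ... + f(xₙ)]

x_0 = 0.2500, f(x_0) = 1.062500, coefficient = 1
x_1 = 0.9375, f(x_1) = 1.878906, coefficient = 4
x_2 = 1.6250, f(x_2) = 3.640625, coefficient = 2
x_3 = 2.3125, f(x_3) = 6.347656, coefficient = 4
x_4 = 3.0000, f(x_4) = 10.000000, coefficient = 1

I ≈ (0.687500/3) × 51.250000 = 11.744792
Exact value: 11.744792
Error: 0.000000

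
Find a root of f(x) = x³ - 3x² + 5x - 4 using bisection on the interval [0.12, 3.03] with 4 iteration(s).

f(x) = x³ - 3x² + 5x - 4
Initial interval: [0.12, 3.03]

Iteration 1:
  c_1 = (0.120000 + 3.030000)/2 = 1.575000
  f(c_1) = f(1.575000) = 0.340109
  f(a) × f(c) < 0, new interval: [0.120000, 1.575000]
Iteration 2:
  c_2 = (0.120000 + 1.575000)/2 = 0.847500
  f(c_2) = f(0.847500) = -1.308547
  f(a) × f(c) ≥ 0, new interval: [0.847500, 1.575000]
Iteration 3:
  c_3 = (0.847500 + 1.575000)/2 = 1.211250
  f(c_3) = f(1.211250) = -0.568073
  f(a) × f(c) ≥ 0, new interval: [1.211250, 1.575000]
Iteration 4:
  c_4 = (1.211250 + 1.575000)/2 = 1.393125
  f(c_4) = f(1.393125) = -0.152994
  f(a) × f(c) ≥ 0, new interval: [1.393125, 1.575000]

After 4 iteration(s), the approximation is c_4 = 1.393125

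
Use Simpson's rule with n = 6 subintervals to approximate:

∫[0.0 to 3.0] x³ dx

f(x) = x³
a = 0.0, b = 3.0, n = 6
h = (b - a)/n = 0.500000

Simpson's rule: (h/3)[f(x₀) + 4f(x₁) + 2f(x₂) + ... + f(xₙ)]

x_0 = 0.0000, f(x_0) = 0.000000, coefficient = 1
x_1 = 0.5000, f(x_1) = 0.125000, coefficient = 4
x_2 = 1.0000, f(x_2) = 1.000000, coefficient = 2
x_3 = 1.5000, f(x_3) = 3.375000, coefficient = 4
x_4 = 2.0000, f(x_4) = 8.000000, coefficient = 2
x_5 = 2.5000, f(x_5) = 15.625000, coefficient = 4
x_6 = 3.0000, f(x_6) = 27.000000, coefficient = 1

I ≈ (0.500000/3) × 121.500000 = 20.250000
Exact value: 20.250000
Error: 0.000000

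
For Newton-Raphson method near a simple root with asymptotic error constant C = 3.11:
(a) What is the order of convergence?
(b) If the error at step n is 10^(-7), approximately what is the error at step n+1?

(a) Newton-Raphson has quadratic (order 2) convergence near simple roots.
    This means |e_{n+1}| ≈ C|e_n|².

(b) With |e_n| = 10^(-7) and C = 3.11:
    |e_{n+1}| ≈ 3.11 × (10^(-7))² = 3.11 × 10^(-14)

(a) 2 (quadratic); (b) |e_{n+1}| ≈ 3.110e-14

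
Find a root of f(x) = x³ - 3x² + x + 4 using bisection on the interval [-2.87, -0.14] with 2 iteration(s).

f(x) = x³ - 3x² + x + 4
Initial interval: [-2.87, -0.14]

Iteration 1:
  c_1 = (-2.870000 + (-0.140000))/2 = -1.505000
  f(c_1) = f(-1.505000) = -7.708938
  f(a) × f(c) ≥ 0, new interval: [-1.505000, -0.140000]
Iteration 2:
  c_2 = (-1.505000 + (-0.140000))/2 = -0.822500
  f(c_2) = f(-0.822500) = 0.591555
  f(a) × f(c) < 0, new interval: [-1.505000, -0.822500]

After 2 iteration(s), the approximation is c_2 = -0.822500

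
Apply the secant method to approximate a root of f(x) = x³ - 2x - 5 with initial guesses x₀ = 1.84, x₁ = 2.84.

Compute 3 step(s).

f(x) = x³ - 2x - 5
x₀ = 1.84, x₁ = 2.84

Secant formula: x_{n+1} = x_n - f(x_n)(x_n - x_{n-1})/(f(x_n) - f(x_{n-1}))

Iteration 1:
  f(1.840000) = -2.450496
  f(2.840000) = 12.226304
  x_2 = 2.840000 - 12.226304×(2.840000 - 1.840000)/(12.226304 - (-2.450496))
       = 2.006964
Iteration 2:
  f(2.840000) = 12.226304
  f(2.006964) = -0.930070
  x_3 = 2.006964 - (-0.930070)×(2.006964 - 2.840000)/(-0.930070 - 12.226304)
       = 2.065854
Iteration 3:
  f(2.006964) = -0.930070
  f(2.065854) = -0.315153
  x_4 = 2.065854 - (-0.315153)×(2.065854 - 2.006964)/(-0.315153 - (-0.930070))
       = 2.096036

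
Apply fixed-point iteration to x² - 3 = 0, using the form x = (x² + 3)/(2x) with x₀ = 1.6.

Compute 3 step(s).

Equation: x² - 3 = 0
Fixed-point form: x = (x² + 3)/(2x)
x₀ = 1.6

x_1 = g(1.600000) = 1.737500
x_2 = g(1.737500) = 1.732059
x_3 = g(1.732059) = 1.732051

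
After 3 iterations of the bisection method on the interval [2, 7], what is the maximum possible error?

Bisection error bound: |error| ≤ (b-a)/2^n
|error| ≤ (7 - 2)/2^3 = 5/2^3
|error| ≤ 0.6250000000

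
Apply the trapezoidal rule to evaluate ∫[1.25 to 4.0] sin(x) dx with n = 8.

f(x) = sin(x)
a = 1.25, b = 4.0, n = 8
h = (b - a)/n = 0.343750

Trapezoidal rule: (h/2)[f(x₀) + 2f(x₁) + 2f(x₂) + ... + f(xₙ)]

x_0 = 1.2500, f(x_0) = 0.948985, coefficient = 1
x_1 = 1.5938, f(x_1) = 0.999737, coefficient = 2
x_2 = 1.9375, f(x_2) = 0.933514, coefficient = 2
x_3 = 2.2812, f(x_3) = 0.758066, coefficient = 2
x_4 = 2.6250, f(x_4) = 0.493920, coefficient = 2
x_5 = 2.9688, f(x_5) = 0.171983, coefficient = 2
x_6 = 3.3125, f(x_6) = -0.170077, coefficient = 2
x_7 = 3.6562, f(x_7) = -0.492237, coefficient = 2
x_8 = 4.0000, f(x_8) = -0.756802, coefficient = 1

I ≈ (0.343750/2) × 5.581997 = 0.959406
Exact value: 0.968966
Error: 0.009560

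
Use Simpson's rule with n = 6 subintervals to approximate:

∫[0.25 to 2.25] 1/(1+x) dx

f(x) = 1/(1+x)
a = 0.25, b = 2.25, n = 6
h = (b - a)/n = 0.333333

Simpson's rule: (h/3)[f(x₀) + 4f(x₁) + 2f(x₂) + ... + f(xₙ)]

x_0 = 0.2500, f(x_0) = 0.800000, coefficient = 1
x_1 = 0.5833, f(x_1) = 0.631579, coefficient = 4
x_2 = 0.9167, f(x_2) = 0.521739, coefficient = 2
x_3 = 1.2500, f(x_3) = 0.444444, coefficient = 4
x_4 = 1.5833, f(x_4) = 0.387097, coefficient = 2
x_5 = 1.9167, f(x_5) = 0.342857, coefficient = 4
x_6 = 2.2500, f(x_6) = 0.307692, coefficient = 1

I ≈ (0.333333/3) × 8.600886 = 0.955654
Exact value: 0.955511
Error: 0.000143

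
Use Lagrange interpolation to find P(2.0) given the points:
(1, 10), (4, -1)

Lagrange interpolation formula:
P(x) = Σ yᵢ × Lᵢ(x)
where Lᵢ(x) = Π_{j≠i} (x - xⱼ)/(xᵢ - xⱼ)

L_0(2.0) = (2.0 - 4)/(1 - 4) = 0.666667
L_1(2.0) = (2.0 - 1)/(4 - 1) = 0.333333

P(2.0) = 10×L_0(2.0) + (-1)×L_1(2.0)
P(2.0) = 6.333333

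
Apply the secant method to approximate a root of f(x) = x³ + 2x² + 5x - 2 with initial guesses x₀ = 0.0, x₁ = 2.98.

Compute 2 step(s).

f(x) = x³ + 2x² + 5x - 2
x₀ = 0.0, x₁ = 2.98

Secant formula: x_{n+1} = x_n - f(x_n)(x_n - x_{n-1})/(f(x_n) - f(x_{n-1}))

Iteration 1:
  f(0.000000) = -2.000000
  f(2.980000) = 57.124392
  x_2 = 2.980000 - 57.124392×(2.980000 - 0.000000)/(57.124392 - (-2.000000))
       = 0.100804
Iteration 2:
  f(2.980000) = 57.124392
  f(0.100804) = -1.474631
  x_3 = 0.100804 - (-1.474631)×(0.100804 - 2.980000)/(-1.474631 - 57.124392)
       = 0.173259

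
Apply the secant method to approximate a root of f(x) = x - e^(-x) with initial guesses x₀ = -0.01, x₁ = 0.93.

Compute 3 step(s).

f(x) = x - e^(-x)
x₀ = -0.01, x₁ = 0.93

Secant formula: x_{n+1} = x_n - f(x_n)(x_n - x_{n-1})/(f(x_n) - f(x_{n-1}))

Iteration 1:
  f(-0.010000) = -1.020050
  f(0.930000) = 0.535446
  x_2 = 0.930000 - 0.535446×(0.930000 - (-0.010000))/(0.535446 - (-1.020050))
       = 0.606425
Iteration 2:
  f(0.930000) = 0.535446
  f(0.606425) = 0.061128
  x_3 = 0.606425 - 0.061128×(0.606425 - 0.930000)/(0.061128 - 0.535446)
       = 0.564724
Iteration 3:
  f(0.606425) = 0.061128
  f(0.564724) = -0.003793
  x_4 = 0.564724 - (-0.003793)×(0.564724 - 0.606425)/(-0.003793 - 0.061128)
       = 0.567160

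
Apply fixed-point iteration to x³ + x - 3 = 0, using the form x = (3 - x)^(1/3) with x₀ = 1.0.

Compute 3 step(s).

Equation: x³ + x - 3 = 0
Fixed-point form: x = (3 - x)^(1/3)
x₀ = 1.0

x_1 = g(1.000000) = 1.259921
x_2 = g(1.259921) = 1.202790
x_3 = g(1.202790) = 1.215812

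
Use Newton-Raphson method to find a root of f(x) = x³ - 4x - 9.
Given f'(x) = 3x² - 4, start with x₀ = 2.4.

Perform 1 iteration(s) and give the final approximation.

f(x) = x³ - 4x - 9
f'(x) = 3x² - 4
x₀ = 2.4

Newton-Raphson formula: x_{n+1} = x_n - f(x_n)/f'(x_n)

Iteration 1:
  f(2.400000) = -4.776000
  f'(2.400000) = 13.280000
  x_1 = 2.400000 - (-4.776000)/13.280000 = 2.759639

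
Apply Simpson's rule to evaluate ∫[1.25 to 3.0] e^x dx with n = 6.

f(x) = e^x
a = 1.25, b = 3.0, n = 6
h = (b - a)/n = 0.291667

Simpson's rule: (h/3)[f(x₀) + 4f(x₁) + 2f(x₂) + ... + f(xₙ)]

x_0 = 1.2500, f(x_0) = 3.490343, coefficient = 1
x_1 = 1.5417, f(x_1) = 4.672371, coefficient = 4
x_2 = 1.8333, f(x_2) = 6.254701, coefficient = 2
x_3 = 2.1250, f(x_3) = 8.372897, coefficient = 4
x_4 = 2.4167, f(x_4) = 11.208436, coefficient = 2
x_5 = 2.7083, f(x_5) = 15.004248, coefficient = 4
x_6 = 3.0000, f(x_6) = 20.085537, coefficient = 1

I ≈ (0.291667/3) × 170.700217 = 16.595854
Exact value: 16.595194
Error: 0.000661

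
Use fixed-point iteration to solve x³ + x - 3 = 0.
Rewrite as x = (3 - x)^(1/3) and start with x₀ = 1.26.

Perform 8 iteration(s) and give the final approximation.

Equation: x³ + x - 3 = 0
Fixed-point form: x = (3 - x)^(1/3)
x₀ = 1.26

x_1 = g(1.260000) = 1.202771
x_2 = g(1.202771) = 1.215816
x_3 = g(1.215816) = 1.212867
x_4 = g(1.212867) = 1.213535
x_5 = g(1.213535) = 1.213384
x_6 = g(1.213384) = 1.213418
x_7 = g(1.213418) = 1.213410
x_8 = g(1.213410) = 1.213412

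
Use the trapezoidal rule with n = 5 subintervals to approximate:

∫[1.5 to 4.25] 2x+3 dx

f(x) = 2x+3
a = 1.5, b = 4.25, n = 5
h = (b - a)/n = 0.550000

Trapezoidal rule: (h/2)[f(x₀) + 2f(x₁) + 2f(x₂) + ... + f(xₙ)]

x_0 = 1.5000, f(x_0) = 6.000000, coefficient = 1
x_1 = 2.0500, f(x_1) = 7.100000, coefficient = 2
x_2 = 2.6000, f(x_2) = 8.200000, coefficient = 2
x_3 = 3.1500, f(x_3) = 9.300000, coefficient = 2
x_4 = 3.7000, f(x_4) = 10.400000, coefficient = 2
x_5 = 4.2500, f(x_5) = 11.500000, coefficient = 1

I ≈ (0.550000/2) × 87.500000 = 24.062500
Exact value: 24.062500
Error: 0.000000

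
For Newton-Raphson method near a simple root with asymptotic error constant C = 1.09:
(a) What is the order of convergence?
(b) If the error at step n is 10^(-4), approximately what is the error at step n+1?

(a) Newton-Raphson has quadratic (order 2) convergence near simple roots.
    This means |e_{n+1}| ≈ C|e_n|².

(b) With |e_n| = 10^(-4) and C = 1.09:
    |e_{n+1}| ≈ 1.09 × (10^(-4))² = 1.09 × 10^(-8)

(a) 2 (quadratic); (b) |e_{n+1}| ≈ 1.090e-08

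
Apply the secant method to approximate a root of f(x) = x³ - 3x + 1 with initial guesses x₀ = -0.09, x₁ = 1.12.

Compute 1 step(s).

f(x) = x³ - 3x + 1
x₀ = -0.09, x₁ = 1.12

Secant formula: x_{n+1} = x_n - f(x_n)(x_n - x_{n-1})/(f(x_n) - f(x_{n-1}))

Iteration 1:
  f(-0.090000) = 1.269271
  f(1.120000) = -0.955072
  x_2 = 1.120000 - (-0.955072)×(1.120000 - (-0.090000))/(-0.955072 - 1.269271)
       = 0.600459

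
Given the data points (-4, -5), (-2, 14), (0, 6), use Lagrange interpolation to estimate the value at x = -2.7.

Lagrange interpolation formula:
P(x) = Σ yᵢ × Lᵢ(x)
where Lᵢ(x) = Π_{j≠i} (x - xⱼ)/(xᵢ - xⱼ)

L_0(-2.7) = (-2.7 - (-2))/(-4 - (-2)) × (-2.7 - 0)/(-4 - 0) = 0.236250
L_1(-2.7) = (-2.7 - (-4))/(-2 - (-4)) × (-2.7 - 0)/(-2 - 0) = 0.877500
L_2(-2.7) = (-2.7 - (-4))/(0 - (-4)) × (-2.7 - (-2))/(0 - (-2)) = -0.113750

P(-2.7) = (-5)×L_0(-2.7) + 14×L_1(-2.7) + 6×L_2(-2.7)
P(-2.7) = 10.421250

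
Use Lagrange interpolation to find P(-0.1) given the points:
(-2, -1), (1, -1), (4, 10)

Lagrange interpolation formula:
P(x) = Σ yᵢ × Lᵢ(x)
where Lᵢ(x) = Π_{j≠i} (x - xⱼ)/(xᵢ - xⱼ)

L_0(-0.1) = (-0.1 - 1)/(-2 - 1) × (-0.1 - 4)/(-2 - 4) = 0.250556
L_1(-0.1) = (-0.1 - (-2))/(1 - (-2)) × (-0.1 - 4)/(1 - 4) = 0.865556
L_2(-0.1) = (-0.1 - (-2))/(4 - (-2)) × (-0.1 - 1)/(4 - 1) = -0.116111

P(-0.1) = (-1)×L_0(-0.1) + (-1)×L_1(-0.1) + 10×L_2(-0.1)
P(-0.1) = -2.277222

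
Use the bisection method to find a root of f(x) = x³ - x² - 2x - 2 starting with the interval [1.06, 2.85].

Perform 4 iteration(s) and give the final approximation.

f(x) = x³ - x² - 2x - 2
Initial interval: [1.06, 2.85]

Iteration 1:
  c_1 = (1.060000 + 2.850000)/2 = 1.955000
  f(c_1) = f(1.955000) = -2.259966
  f(a) × f(c) ≥ 0, new interval: [1.955000, 2.850000]
Iteration 2:
  c_2 = (1.955000 + 2.850000)/2 = 2.402500
  f(c_2) = f(2.402500) = 1.290239
  f(a) × f(c) < 0, new interval: [1.955000, 2.402500]
Iteration 3:
  c_3 = (1.955000 + 2.402500)/2 = 2.178750
  f(c_3) = f(2.178750) = -0.762031
  f(a) × f(c) ≥ 0, new interval: [2.178750, 2.402500]
Iteration 4:
  c_4 = (2.178750 + 2.402500)/2 = 2.290625
  f(c_4) = f(2.290625) = 0.190611
  f(a) × f(c) < 0, new interval: [2.178750, 2.290625]

After 4 iteration(s), the approximation is c_4 = 2.290625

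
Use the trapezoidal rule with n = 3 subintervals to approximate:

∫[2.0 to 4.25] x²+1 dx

f(x) = x²+1
a = 2.0, b = 4.25, n = 3
h = (b - a)/n = 0.750000

Trapezoidal rule: (h/2)[f(x₀) + 2f(x₁) + 2f(x₂) + ... + f(xₙ)]

x_0 = 2.0000, f(x_0) = 5.000000, coefficient = 1
x_1 = 2.7500, f(x_1) = 8.562500, coefficient = 2
x_2 = 3.5000, f(x_2) = 13.250000, coefficient = 2
x_3 = 4.2500, f(x_3) = 19.062500, coefficient = 1

I ≈ (0.750000/2) × 67.687500 = 25.382812
Exact value: 25.171875
Error: 0.210938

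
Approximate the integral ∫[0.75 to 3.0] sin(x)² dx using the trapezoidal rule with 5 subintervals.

f(x) = sin(x)²
a = 0.75, b = 3.0, n = 5
h = (b - a)/n = 0.450000

Trapezoidal rule: (h/2)[f(x₀) + 2f(x₁) + 2f(x₂) + ... + f(xₙ)]

x_0 = 0.7500, f(x_0) = 0.464631, coefficient = 1
x_1 = 1.2000, f(x_1) = 0.868697, coefficient = 2
x_2 = 1.6500, f(x_2) = 0.993740, coefficient = 2
x_3 = 2.1000, f(x_3) = 0.745130, coefficient = 2
x_4 = 2.5500, f(x_4) = 0.311011, coefficient = 2
x_5 = 3.0000, f(x_5) = 0.019915, coefficient = 1

I ≈ (0.450000/2) × 6.321703 = 1.422383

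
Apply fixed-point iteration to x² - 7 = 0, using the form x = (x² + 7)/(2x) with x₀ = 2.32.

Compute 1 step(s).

Equation: x² - 7 = 0
Fixed-point form: x = (x² + 7)/(2x)
x₀ = 2.32

x_1 = g(2.320000) = 2.668621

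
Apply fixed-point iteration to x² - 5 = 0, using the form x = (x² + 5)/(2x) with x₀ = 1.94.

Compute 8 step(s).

Equation: x² - 5 = 0
Fixed-point form: x = (x² + 5)/(2x)
x₀ = 1.94

x_1 = g(1.940000) = 2.258660
x_2 = g(2.258660) = 2.236181
x_3 = g(2.236181) = 2.236068
x_4 = g(2.236068) = 2.236068
x_5 = g(2.236068) = 2.236068
x_6 = g(2.236068) = 2.236068
x_7 = g(2.236068) = 2.236068
x_8 = g(2.236068) = 2.236068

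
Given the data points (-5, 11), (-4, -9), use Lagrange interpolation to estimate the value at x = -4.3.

Lagrange interpolation formula:
P(x) = Σ yᵢ × Lᵢ(x)
where Lᵢ(x) = Π_{j≠i} (x - xⱼ)/(xᵢ - xⱼ)

L_0(-4.3) = (-4.3 - (-4))/(-5 - (-4)) = 0.300000
L_1(-4.3) = (-4.3 - (-5))/(-4 - (-5)) = 0.700000

P(-4.3) = 11×L_0(-4.3) + (-9)×L_1(-4.3)
P(-4.3) = -3.000000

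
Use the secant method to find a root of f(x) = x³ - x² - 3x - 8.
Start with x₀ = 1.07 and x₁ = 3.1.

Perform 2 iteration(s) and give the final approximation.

f(x) = x³ - x² - 3x - 8
x₀ = 1.07, x₁ = 3.1

Secant formula: x_{n+1} = x_n - f(x_n)(x_n - x_{n-1})/(f(x_n) - f(x_{n-1}))

Iteration 1:
  f(1.070000) = -11.129857
  f(3.100000) = 2.881000
  x_2 = 3.100000 - 2.881000×(3.100000 - 1.070000)/(2.881000 - (-11.129857))
       = 2.682579
Iteration 2:
  f(3.100000) = 2.881000
  f(2.682579) = -3.939515
  x_3 = 2.682579 - (-3.939515)×(2.682579 - 3.100000)/(-3.939515 - 2.881000)
       = 2.923680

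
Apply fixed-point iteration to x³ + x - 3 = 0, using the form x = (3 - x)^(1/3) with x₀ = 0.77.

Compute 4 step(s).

Equation: x³ + x - 3 = 0
Fixed-point form: x = (3 - x)^(1/3)
x₀ = 0.77

x_1 = g(0.770000) = 1.306477
x_2 = g(1.306477) = 1.191966
x_3 = g(1.191966) = 1.218248
x_4 = g(1.218248) = 1.212316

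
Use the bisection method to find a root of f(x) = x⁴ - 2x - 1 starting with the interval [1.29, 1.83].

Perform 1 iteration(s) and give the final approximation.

f(x) = x⁴ - 2x - 1
Initial interval: [1.29, 1.83]

Iteration 1:
  c_1 = (1.290000 + 1.830000)/2 = 1.560000
  f(c_1) = f(1.560000) = 1.802409
  f(a) × f(c) < 0, new interval: [1.290000, 1.560000]

After 1 iteration(s), the approximation is c_1 = 1.560000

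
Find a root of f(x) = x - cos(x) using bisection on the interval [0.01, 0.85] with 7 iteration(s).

f(x) = x - cos(x)
Initial interval: [0.01, 0.85]

Iteration 1:
  c_1 = (0.010000 + 0.850000)/2 = 0.430000
  f(c_1) = f(0.430000) = -0.478966
  f(a) × f(c) ≥ 0, new interval: [0.430000, 0.850000]
Iteration 2:
  c_2 = (0.430000 + 0.850000)/2 = 0.640000
  f(c_2) = f(0.640000) = -0.162096
  f(a) × f(c) ≥ 0, new interval: [0.640000, 0.850000]
Iteration 3:
  c_3 = (0.640000 + 0.850000)/2 = 0.745000
  f(c_3) = f(0.745000) = 0.009912
  f(a) × f(c) < 0, new interval: [0.640000, 0.745000]
Iteration 4:
  c_4 = (0.640000 + 0.745000)/2 = 0.692500
  f(c_4) = f(0.692500) = -0.077152
  f(a) × f(c) ≥ 0, new interval: [0.692500, 0.745000]
Iteration 5:
  c_5 = (0.692500 + 0.745000)/2 = 0.718750
  f(c_5) = f(0.718750) = -0.033879
  f(a) × f(c) ≥ 0, new interval: [0.718750, 0.745000]
Iteration 6:
  c_6 = (0.718750 + 0.745000)/2 = 0.731875
  f(c_6) = f(0.731875) = -0.012048
  f(a) × f(c) ≥ 0, new interval: [0.731875, 0.745000]
Iteration 7:
  c_7 = (0.731875 + 0.745000)/2 = 0.738438
  f(c_7) = f(0.738438) = -0.001084
  f(a) × f(c) ≥ 0, new interval: [0.738438, 0.745000]

After 7 iteration(s), the approximation is c_7 = 0.738438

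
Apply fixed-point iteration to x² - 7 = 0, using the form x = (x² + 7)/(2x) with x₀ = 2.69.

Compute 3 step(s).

Equation: x² - 7 = 0
Fixed-point form: x = (x² + 7)/(2x)
x₀ = 2.69

x_1 = g(2.690000) = 2.646115
x_2 = g(2.646115) = 2.645751
x_3 = g(2.645751) = 2.645751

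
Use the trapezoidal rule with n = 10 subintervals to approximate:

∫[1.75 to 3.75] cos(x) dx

f(x) = cos(x)
a = 1.75, b = 3.75, n = 10
h = (b - a)/n = 0.200000

Trapezoidal rule: (h/2)[f(x₀) + 2f(x₁) + 2f(x₂) + ... + f(xₙ)]

x_0 = 1.7500, f(x_0) = -0.178246, coefficient = 1
x_1 = 1.9500, f(x_1) = -0.370181, coefficient = 2
x_2 = 2.1500, f(x_2) = -0.547358, coefficient = 2
x_3 = 2.3500, f(x_3) = -0.702713, coefficient = 2
x_4 = 2.5500, f(x_4) = -0.830054, coefficient = 2
x_5 = 2.7500, f(x_5) = -0.924302, coefficient = 2
x_6 = 2.9500, f(x_6) = -0.981702, coefficient = 2
x_7 = 3.1500, f(x_7) = -0.999965, coefficient = 2
x_8 = 3.3500, f(x_8) = -0.978362, coefficient = 2
x_9 = 3.5500, f(x_9) = -0.917755, coefficient = 2
x_10 = 3.7500, f(x_10) = -0.820559, coefficient = 1

I ≈ (0.200000/2) × -15.503586 = -1.550359
Exact value: -1.555547
Error: 0.005189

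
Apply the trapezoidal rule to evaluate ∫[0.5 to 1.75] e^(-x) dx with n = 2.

f(x) = e^(-x)
a = 0.5, b = 1.75, n = 2
h = (b - a)/n = 0.625000

Trapezoidal rule: (h/2)[f(x₀) + 2f(x₁) + 2f(x₂) + ... + f(xₙ)]

x_0 = 0.5000, f(x_0) = 0.606531, coefficient = 1
x_1 = 1.1250, f(x_1) = 0.324652, coefficient = 2
x_2 = 1.7500, f(x_2) = 0.173774, coefficient = 1

I ≈ (0.625000/2) × 1.429610 = 0.446753
Exact value: 0.432757
Error: 0.013996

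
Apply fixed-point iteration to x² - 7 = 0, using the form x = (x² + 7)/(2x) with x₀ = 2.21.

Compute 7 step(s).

Equation: x² - 7 = 0
Fixed-point form: x = (x² + 7)/(2x)
x₀ = 2.21

x_1 = g(2.210000) = 2.688710
x_2 = g(2.688710) = 2.646095
x_3 = g(2.646095) = 2.645751
x_4 = g(2.645751) = 2.645751
x_5 = g(2.645751) = 2.645751
x_6 = g(2.645751) = 2.645751
x_7 = g(2.645751) = 2.645751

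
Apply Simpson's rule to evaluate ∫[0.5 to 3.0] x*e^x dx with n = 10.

f(x) = x*e^x
a = 0.5, b = 3.0, n = 10
h = (b - a)/n = 0.250000

Simpson's rule: (h/3)[f(x₀) + 4f(x₁) + 2f(x₂) + ... + f(xₙ)]

x_0 = 0.5000, f(x_0) = 0.824361, coefficient = 1
x_1 = 0.7500, f(x_1) = 1.587750, coefficient = 4
x_2 = 1.0000, f(x_2) = 2.718282, coefficient = 2
x_3 = 1.2500, f(x_3) = 4.362929, coefficient = 4
x_4 = 1.5000, f(x_4) = 6.722534, coefficient = 2
x_5 = 1.7500, f(x_5) = 10.070555, coefficient = 4
x_6 = 2.0000, f(x_6) = 14.778112, coefficient = 2
x_7 = 2.2500, f(x_7) = 21.347406, coefficient = 4
x_8 = 2.5000, f(x_8) = 30.456235, coefficient = 2
x_9 = 2.7500, f(x_9) = 43.017238, coefficient = 4
x_10 = 3.0000, f(x_10) = 60.256611, coefficient = 1

I ≈ (0.250000/3) × 491.974803 = 40.997900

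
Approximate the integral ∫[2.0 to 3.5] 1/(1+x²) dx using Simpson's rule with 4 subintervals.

f(x) = 1/(1+x²)
a = 2.0, b = 3.5, n = 4
h = (b - a)/n = 0.375000

Simpson's rule: (h/3)[f(x₀) + 4f(x₁) + 2f(x₂) + ... + f(xₙ)]

x_0 = 2.0000, f(x_0) = 0.200000, coefficient = 1
x_1 = 2.3750, f(x_1) = 0.150588, coefficient = 4
x_2 = 2.7500, f(x_2) = 0.116788, coefficient = 2
x_3 = 3.1250, f(x_3) = 0.092888, coefficient = 4
x_4 = 3.5000, f(x_4) = 0.075472, coefficient = 1

I ≈ (0.375000/3) × 1.482954 = 0.185369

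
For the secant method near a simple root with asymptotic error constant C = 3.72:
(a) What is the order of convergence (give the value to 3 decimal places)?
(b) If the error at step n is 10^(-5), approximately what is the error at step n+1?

(a) Secant method has superlinear convergence with order φ = (1+√5)/2 ≈ 1.618.
    This means |e_{n+1}| ≈ C|e_n|^1.618.

(b) With |e_n| = 10^(-5) and C = 3.72:
    |e_{n+1}| ≈ 3.72 × (10^(-5))^1.618 = 3.72 × 10^(-8.09)

(a) ≈ 1.618 (golden ratio); (b) |e_{n+1}| ≈ 3.023e-08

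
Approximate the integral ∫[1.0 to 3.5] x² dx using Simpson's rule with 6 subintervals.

f(x) = x²
a = 1.0, b = 3.5, n = 6
h = (b - a)/n = 0.416667

Simpson's rule: (h/3)[f(x₀) + 4f(x₁) + 2f(x₂) + ... + f(xₙ)]

x_0 = 1.0000, f(x_0) = 1.000000, coefficient = 1
x_1 = 1.4167, f(x_1) = 2.006944, coefficient = 4
x_2 = 1.8333, f(x_2) = 3.361111, coefficient = 2
x_3 = 2.2500, f(x_3) = 5.062500, coefficient = 4
x_4 = 2.6667, f(x_4) = 7.111111, coefficient = 2
x_5 = 3.0833, f(x_5) = 9.506944, coefficient = 4
x_6 = 3.5000, f(x_6) = 12.250000, coefficient = 1

I ≈ (0.416667/3) × 100.500000 = 13.958333
Exact value: 13.958333
Error: 0.000000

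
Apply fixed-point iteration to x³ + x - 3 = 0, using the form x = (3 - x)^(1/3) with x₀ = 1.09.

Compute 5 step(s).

Equation: x³ + x - 3 = 0
Fixed-point form: x = (3 - x)^(1/3)
x₀ = 1.09

x_1 = g(1.090000) = 1.240731
x_2 = g(1.240731) = 1.207195
x_3 = g(1.207195) = 1.214817
x_4 = g(1.214817) = 1.213093
x_5 = g(1.213093) = 1.213484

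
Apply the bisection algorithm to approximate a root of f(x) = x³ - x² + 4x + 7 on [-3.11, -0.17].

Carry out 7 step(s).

f(x) = x³ - x² + 4x + 7
Initial interval: [-3.11, -0.17]

Iteration 1:
  c_1 = (-3.110000 + (-0.170000))/2 = -1.640000
  f(c_1) = f(-1.640000) = -6.660544
  f(a) × f(c) ≥ 0, new interval: [-1.640000, -0.170000]
Iteration 2:
  c_2 = (-1.640000 + (-0.170000))/2 = -0.905000
  f(c_2) = f(-0.905000) = 1.819757
  f(a) × f(c) < 0, new interval: [-1.640000, -0.905000]
Iteration 3:
  c_3 = (-1.640000 + (-0.905000))/2 = -1.272500
  f(c_3) = f(-1.272500) = -1.769760
  f(a) × f(c) ≥ 0, new interval: [-1.272500, -0.905000]
Iteration 4:
  c_4 = (-1.272500 + (-0.905000))/2 = -1.088750
  f(c_4) = f(-1.088750) = 0.169045
  f(a) × f(c) < 0, new interval: [-1.272500, -1.088750]
Iteration 5:
  c_5 = (-1.272500 + (-1.088750))/2 = -1.180625
  f(c_5) = f(-1.180625) = -0.762020
  f(a) × f(c) ≥ 0, new interval: [-1.180625, -1.088750]
Iteration 6:
  c_6 = (-1.180625 + (-1.088750))/2 = -1.134688
  f(c_6) = f(-1.134688) = -0.287194
  f(a) × f(c) ≥ 0, new interval: [-1.134688, -1.088750]
Iteration 7:
  c_7 = (-1.134688 + (-1.088750))/2 = -1.111719
  f(c_7) = f(-1.111719) = -0.056787
  f(a) × f(c) ≥ 0, new interval: [-1.111719, -1.088750]

After 7 iteration(s), the approximation is c_7 = -1.111719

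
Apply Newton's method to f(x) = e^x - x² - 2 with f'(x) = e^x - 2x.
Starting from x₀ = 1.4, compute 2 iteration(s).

f(x) = e^x - x² - 2
f'(x) = e^x - 2x
x₀ = 1.4

Newton-Raphson formula: x_{n+1} = x_n - f(x_n)/f'(x_n)

Iteration 1:
  f(1.400000) = 0.095200
  f'(1.400000) = 1.255200
  x_1 = 1.400000 - 0.095200/1.255200 = 1.324156
Iteration 2:
  f(1.324156) = 0.005622
  f'(1.324156) = 1.110699
  x_2 = 1.324156 - 0.005622/1.110699 = 1.319094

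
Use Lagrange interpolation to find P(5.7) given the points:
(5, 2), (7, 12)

Lagrange interpolation formula:
P(x) = Σ yᵢ × Lᵢ(x)
where Lᵢ(x) = Π_{j≠i} (x - xⱼ)/(xᵢ - xⱼ)

L_0(5.7) = (5.7 - 7)/(5 - 7) = 0.650000
L_1(5.7) = (5.7 - 5)/(7 - 5) = 0.350000

P(5.7) = 2×L_0(5.7) + 12×L_1(5.7)
P(5.7) = 5.500000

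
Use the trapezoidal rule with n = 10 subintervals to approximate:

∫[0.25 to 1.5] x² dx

f(x) = x²
a = 0.25, b = 1.5, n = 10
h = (b - a)/n = 0.125000

Trapezoidal rule: (h/2)[f(x₀) + 2f(x₁) + 2f(x₂) + ... + f(xₙ)]

x_0 = 0.2500, f(x_0) = 0.062500, coefficient = 1
x_1 = 0.3750, f(x_1) = 0.140625, coefficient = 2
x_2 = 0.5000, f(x_2) = 0.250000, coefficient = 2
x_3 = 0.6250, f(x_3) = 0.390625, coefficient = 2
x_4 = 0.7500, f(x_4) = 0.562500, coefficient = 2
x_5 = 0.8750, f(x_5) = 0.765625, coefficient = 2
x_6 = 1.0000, f(x_6) = 1.000000, coefficient = 2
x_7 = 1.1250, f(x_7) = 1.265625, coefficient = 2
x_8 = 1.2500, f(x_8) = 1.562500, coefficient = 2
x_9 = 1.3750, f(x_9) = 1.890625, coefficient = 2
x_10 = 1.5000, f(x_10) = 2.250000, coefficient = 1

I ≈ (0.125000/2) × 17.968750 = 1.123047
Exact value: 1.119792
Error: 0.003255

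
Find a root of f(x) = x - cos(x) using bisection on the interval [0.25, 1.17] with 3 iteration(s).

f(x) = x - cos(x)
Initial interval: [0.25, 1.17]

Iteration 1:
  c_1 = (0.250000 + 1.170000)/2 = 0.710000
  f(c_1) = f(0.710000) = -0.048362
  f(a) × f(c) ≥ 0, new interval: [0.710000, 1.170000]
Iteration 2:
  c_2 = (0.710000 + 1.170000)/2 = 0.940000
  f(c_2) = f(0.940000) = 0.350212
  f(a) × f(c) < 0, new interval: [0.710000, 0.940000]
Iteration 3:
  c_3 = (0.710000 + 0.940000)/2 = 0.825000
  f(c_3) = f(0.825000) = 0.146443
  f(a) × f(c) < 0, new interval: [0.710000, 0.825000]

After 3 iteration(s), the approximation is c_3 = 0.825000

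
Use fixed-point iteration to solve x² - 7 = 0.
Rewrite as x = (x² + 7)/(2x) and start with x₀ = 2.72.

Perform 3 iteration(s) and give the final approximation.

Equation: x² - 7 = 0
Fixed-point form: x = (x² + 7)/(2x)
x₀ = 2.72

x_1 = g(2.720000) = 2.646765
x_2 = g(2.646765) = 2.645752
x_3 = g(2.645752) = 2.645751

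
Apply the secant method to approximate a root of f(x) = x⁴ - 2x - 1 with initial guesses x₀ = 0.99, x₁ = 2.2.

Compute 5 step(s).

f(x) = x⁴ - 2x - 1
x₀ = 0.99, x₁ = 2.2

Secant formula: x_{n+1} = x_n - f(x_n)(x_n - x_{n-1})/(f(x_n) - f(x_{n-1}))

Iteration 1:
  f(0.990000) = -2.019404
  f(2.200000) = 18.025600
  x_2 = 2.200000 - 18.025600×(2.200000 - 0.990000)/(18.025600 - (-2.019404))
       = 1.111900
Iteration 2:
  f(2.200000) = 18.025600
  f(1.111900) = -1.695310
  x_3 = 1.111900 - (-1.695310)×(1.111900 - 2.200000)/(-1.695310 - 18.025600)
       = 1.205438
Iteration 3:
  f(1.111900) = -1.695310
  f(1.205438) = -1.299431
  x_4 = 1.205438 - (-1.299431)×(1.205438 - 1.111900)/(-1.299431 - (-1.695310))
       = 1.512469
Iteration 4:
  f(1.205438) = -1.299431
  f(1.512469) = 1.208001
  x_5 = 1.512469 - 1.208001×(1.512469 - 1.205438)/(1.208001 - (-1.299431))
       = 1.364551
Iteration 5:
  f(1.512469) = 1.208001
  f(1.364551) = -0.262058
  x_6 = 1.364551 - (-0.262058)×(1.364551 - 1.512469)/(-0.262058 - 1.208001)
       = 1.390920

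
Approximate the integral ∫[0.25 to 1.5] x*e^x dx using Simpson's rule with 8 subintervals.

f(x) = x*e^x
a = 0.25, b = 1.5, n = 8
h = (b - a)/n = 0.156250

Simpson's rule: (h/3)[f(x₀) + 4f(x₁) + 2f(x₂) + ... + f(xₙ)]

x_0 = 0.2500, f(x_0) = 0.321006, coefficient = 1
x_1 = 0.4062, f(x_1) = 0.609853, coefficient = 4
x_2 = 0.5625, f(x_2) = 0.987218, coefficient = 2
x_3 = 0.7188, f(x_3) = 1.474779, coefficient = 4
x_4 = 0.8750, f(x_4) = 2.099016, coefficient = 2
x_5 = 1.0312, f(x_5) = 2.892212, coefficient = 4
x_6 = 1.1875, f(x_6) = 3.893663, coefficient = 2
x_7 = 1.3438, f(x_7) = 5.151120, coefficient = 4
x_8 = 1.5000, f(x_8) = 6.722534, coefficient = 1

I ≈ (0.156250/3) × 61.515194 = 3.203916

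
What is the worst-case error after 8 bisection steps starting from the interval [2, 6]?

Bisection error bound: |error| ≤ (b-a)/2^n
|error| ≤ (6 - 2)/2^8 = 4/2^8
|error| ≤ 0.0156250000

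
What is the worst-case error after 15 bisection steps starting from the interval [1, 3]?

Bisection error bound: |error| ≤ (b-a)/2^n
|error| ≤ (3 - 1)/2^15 = 2/2^15
|error| ≤ 0.0000610352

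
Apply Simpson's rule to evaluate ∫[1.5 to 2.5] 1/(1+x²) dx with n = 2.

f(x) = 1/(1+x²)
a = 1.5, b = 2.5, n = 2
h = (b - a)/n = 0.500000

Simpson's rule: (h/3)[f(x₀) + 4f(x₁) + 2f(x₂) + ... + f(xₙ)]

x_0 = 1.5000, f(x_0) = 0.307692, coefficient = 1
x_1 = 2.0000, f(x_1) = 0.200000, coefficient = 4
x_2 = 2.5000, f(x_2) = 0.137931, coefficient = 1

I ≈ (0.500000/3) × 1.245623 = 0.207604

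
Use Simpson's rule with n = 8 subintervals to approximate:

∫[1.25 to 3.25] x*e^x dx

f(x) = x*e^x
a = 1.25, b = 3.25, n = 8
h = (b - a)/n = 0.250000

Simpson's rule: (h/3)[f(x₀) + 4f(x₁) + 2f(x₂) + ... + f(xₙ)]

x_0 = 1.2500, f(x_0) = 4.362929, coefficient = 1
x_1 = 1.5000, f(x_1) = 6.722534, coefficient = 4
x_2 = 1.7500, f(x_2) = 10.070555, coefficient = 2
x_3 = 2.0000, f(x_3) = 14.778112, coefficient = 4
x_4 = 2.2500, f(x_4) = 21.347406, coefficient = 2
x_5 = 2.5000, f(x_5) = 30.456235, coefficient = 4
x_6 = 2.7500, f(x_6) = 43.017238, coefficient = 2
x_7 = 3.0000, f(x_7) = 60.256611, coefficient = 4
x_8 = 3.2500, f(x_8) = 83.818605, coefficient = 1

I ≈ (0.250000/3) × 685.905895 = 57.158825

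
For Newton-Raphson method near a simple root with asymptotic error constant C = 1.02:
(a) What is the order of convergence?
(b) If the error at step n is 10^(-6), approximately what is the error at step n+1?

(a) Newton-Raphson has quadratic (order 2) convergence near simple roots.
    This means |e_{n+1}| ≈ C|e_n|².

(b) With |e_n| = 10^(-6) and C = 1.02:
    |e_{n+1}| ≈ 1.02 × (10^(-6))² = 1.02 × 10^(-12)

(a) 2 (quadratic); (b) |e_{n+1}| ≈ 1.020e-12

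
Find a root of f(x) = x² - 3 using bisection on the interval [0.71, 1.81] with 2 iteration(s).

f(x) = x² - 3
Initial interval: [0.71, 1.81]

Iteration 1:
  c_1 = (0.710000 + 1.810000)/2 = 1.260000
  f(c_1) = f(1.260000) = -1.412400
  f(a) × f(c) ≥ 0, new interval: [1.260000, 1.810000]
Iteration 2:
  c_2 = (1.260000 + 1.810000)/2 = 1.535000
  f(c_2) = f(1.535000) = -0.643775
  f(a) × f(c) ≥ 0, new interval: [1.535000, 1.810000]

After 2 iteration(s), the approximation is c_2 = 1.535000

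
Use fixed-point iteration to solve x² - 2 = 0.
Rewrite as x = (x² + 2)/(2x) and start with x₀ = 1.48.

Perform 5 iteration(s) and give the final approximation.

Equation: x² - 2 = 0
Fixed-point form: x = (x² + 2)/(2x)
x₀ = 1.48

x_1 = g(1.480000) = 1.415676
x_2 = g(1.415676) = 1.414214
x_3 = g(1.414214) = 1.414214
x_4 = g(1.414214) = 1.414214
x_5 = g(1.414214) = 1.414214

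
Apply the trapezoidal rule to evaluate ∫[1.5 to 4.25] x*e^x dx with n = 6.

f(x) = x*e^x
a = 1.5, b = 4.25, n = 6
h = (b - a)/n = 0.458333

Trapezoidal rule: (h/2)[f(x₀) + 2f(x₁) + 2f(x₂) + ... + f(xₙ)]

x_0 = 1.5000, f(x_0) = 6.722534, coefficient = 1
x_1 = 1.9583, f(x_1) = 13.879697, coefficient = 2
x_2 = 2.4167, f(x_2) = 27.087053, coefficient = 2
x_3 = 2.8750, f(x_3) = 50.960594, coefficient = 2
x_4 = 3.3333, f(x_4) = 93.438750, coefficient = 2
x_5 = 3.7917, f(x_5) = 168.085427, coefficient = 2
x_6 = 4.2500, f(x_6) = 297.948002, coefficient = 1

I ≈ (0.458333/2) × 1011.573576 = 231.818945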